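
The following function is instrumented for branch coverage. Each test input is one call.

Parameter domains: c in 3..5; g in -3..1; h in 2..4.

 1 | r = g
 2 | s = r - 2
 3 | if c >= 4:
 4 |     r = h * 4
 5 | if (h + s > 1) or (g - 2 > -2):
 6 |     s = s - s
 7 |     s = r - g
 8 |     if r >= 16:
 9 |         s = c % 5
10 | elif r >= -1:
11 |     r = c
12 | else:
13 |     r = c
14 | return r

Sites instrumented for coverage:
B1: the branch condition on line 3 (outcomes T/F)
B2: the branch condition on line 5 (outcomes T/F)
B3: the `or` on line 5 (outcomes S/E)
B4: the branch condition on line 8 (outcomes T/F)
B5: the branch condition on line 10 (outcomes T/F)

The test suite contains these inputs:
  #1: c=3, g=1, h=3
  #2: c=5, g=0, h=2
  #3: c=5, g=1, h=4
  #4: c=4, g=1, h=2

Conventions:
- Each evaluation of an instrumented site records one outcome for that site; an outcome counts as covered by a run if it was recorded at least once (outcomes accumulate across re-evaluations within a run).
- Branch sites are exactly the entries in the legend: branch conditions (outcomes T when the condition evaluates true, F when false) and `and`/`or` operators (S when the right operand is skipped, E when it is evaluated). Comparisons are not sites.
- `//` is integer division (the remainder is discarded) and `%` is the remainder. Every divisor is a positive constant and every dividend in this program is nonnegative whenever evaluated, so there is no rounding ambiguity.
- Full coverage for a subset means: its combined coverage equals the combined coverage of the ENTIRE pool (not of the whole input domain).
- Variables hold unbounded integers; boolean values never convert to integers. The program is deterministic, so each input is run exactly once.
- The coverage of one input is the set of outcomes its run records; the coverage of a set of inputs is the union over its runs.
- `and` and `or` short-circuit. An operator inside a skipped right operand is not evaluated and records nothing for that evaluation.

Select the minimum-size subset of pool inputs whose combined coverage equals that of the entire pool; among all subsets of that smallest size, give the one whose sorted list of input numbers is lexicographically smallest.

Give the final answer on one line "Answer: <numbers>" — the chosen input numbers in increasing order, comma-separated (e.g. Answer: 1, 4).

input #1 (c=3, g=1, h=3): events B1->F, B3->S, B2->T, B4->F; covers B1=F, B2=T, B3=S, B4=F
input #2 (c=5, g=0, h=2): events B1->T, B3->E, B2->F, B5->T; covers B1=T, B2=F, B3=E, B5=T
input #3 (c=5, g=1, h=4): events B1->T, B3->S, B2->T, B4->T; covers B1=T, B2=T, B3=S, B4=T
input #4 (c=4, g=1, h=2): events B1->T, B3->E, B2->T, B4->F; covers B1=T, B2=T, B3=E, B4=F
the full pool covers 9 outcomes: B1=T, B1=F, B2=T, B2=F, B3=S, B3=E, B4=T, B4=F, B5=T
size 1 is not enough: best union over all size-1 subsets is 4/9
size 2 is not enough: best union over all size-2 subsets is 8/9
inputs {1, 2, 3} (size 3) cover everything; no size-3 subset with a lexicographically smaller index list covers all 9

Answer: 1, 2, 3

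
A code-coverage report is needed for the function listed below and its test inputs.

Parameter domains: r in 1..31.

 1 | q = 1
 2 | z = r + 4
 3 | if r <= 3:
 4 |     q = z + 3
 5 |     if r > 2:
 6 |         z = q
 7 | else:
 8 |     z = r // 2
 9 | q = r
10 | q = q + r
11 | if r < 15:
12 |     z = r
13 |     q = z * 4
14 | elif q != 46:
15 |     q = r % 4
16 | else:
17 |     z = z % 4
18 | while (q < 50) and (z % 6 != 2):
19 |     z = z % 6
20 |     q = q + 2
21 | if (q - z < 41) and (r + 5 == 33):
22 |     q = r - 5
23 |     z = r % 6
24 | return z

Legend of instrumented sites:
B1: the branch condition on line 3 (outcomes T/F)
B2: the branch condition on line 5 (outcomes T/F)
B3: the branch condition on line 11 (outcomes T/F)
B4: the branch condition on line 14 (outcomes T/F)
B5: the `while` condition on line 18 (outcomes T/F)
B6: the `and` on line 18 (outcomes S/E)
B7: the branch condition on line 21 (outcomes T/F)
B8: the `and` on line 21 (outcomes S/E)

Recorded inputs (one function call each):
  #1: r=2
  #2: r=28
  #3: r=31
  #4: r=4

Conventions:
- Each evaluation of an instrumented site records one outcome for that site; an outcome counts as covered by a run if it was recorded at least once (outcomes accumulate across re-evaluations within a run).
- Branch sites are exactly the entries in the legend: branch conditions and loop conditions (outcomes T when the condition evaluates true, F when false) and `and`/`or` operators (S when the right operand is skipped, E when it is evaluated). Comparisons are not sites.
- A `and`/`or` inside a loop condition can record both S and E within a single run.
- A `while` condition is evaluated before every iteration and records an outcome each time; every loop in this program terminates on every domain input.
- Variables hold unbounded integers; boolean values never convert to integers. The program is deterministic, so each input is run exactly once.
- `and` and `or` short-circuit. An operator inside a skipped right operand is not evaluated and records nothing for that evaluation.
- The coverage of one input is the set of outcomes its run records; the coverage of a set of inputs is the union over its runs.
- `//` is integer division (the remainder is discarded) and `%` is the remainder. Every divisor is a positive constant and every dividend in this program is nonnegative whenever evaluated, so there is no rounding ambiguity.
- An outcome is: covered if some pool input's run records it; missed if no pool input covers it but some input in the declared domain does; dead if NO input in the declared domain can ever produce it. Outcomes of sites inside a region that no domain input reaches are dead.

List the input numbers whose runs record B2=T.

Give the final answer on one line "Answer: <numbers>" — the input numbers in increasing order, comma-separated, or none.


input #1 (r=2): never hits B2=T
input #2 (r=28): never hits B2=T
input #3 (r=31): never hits B2=T
input #4 (r=4): never hits B2=T
Answer: none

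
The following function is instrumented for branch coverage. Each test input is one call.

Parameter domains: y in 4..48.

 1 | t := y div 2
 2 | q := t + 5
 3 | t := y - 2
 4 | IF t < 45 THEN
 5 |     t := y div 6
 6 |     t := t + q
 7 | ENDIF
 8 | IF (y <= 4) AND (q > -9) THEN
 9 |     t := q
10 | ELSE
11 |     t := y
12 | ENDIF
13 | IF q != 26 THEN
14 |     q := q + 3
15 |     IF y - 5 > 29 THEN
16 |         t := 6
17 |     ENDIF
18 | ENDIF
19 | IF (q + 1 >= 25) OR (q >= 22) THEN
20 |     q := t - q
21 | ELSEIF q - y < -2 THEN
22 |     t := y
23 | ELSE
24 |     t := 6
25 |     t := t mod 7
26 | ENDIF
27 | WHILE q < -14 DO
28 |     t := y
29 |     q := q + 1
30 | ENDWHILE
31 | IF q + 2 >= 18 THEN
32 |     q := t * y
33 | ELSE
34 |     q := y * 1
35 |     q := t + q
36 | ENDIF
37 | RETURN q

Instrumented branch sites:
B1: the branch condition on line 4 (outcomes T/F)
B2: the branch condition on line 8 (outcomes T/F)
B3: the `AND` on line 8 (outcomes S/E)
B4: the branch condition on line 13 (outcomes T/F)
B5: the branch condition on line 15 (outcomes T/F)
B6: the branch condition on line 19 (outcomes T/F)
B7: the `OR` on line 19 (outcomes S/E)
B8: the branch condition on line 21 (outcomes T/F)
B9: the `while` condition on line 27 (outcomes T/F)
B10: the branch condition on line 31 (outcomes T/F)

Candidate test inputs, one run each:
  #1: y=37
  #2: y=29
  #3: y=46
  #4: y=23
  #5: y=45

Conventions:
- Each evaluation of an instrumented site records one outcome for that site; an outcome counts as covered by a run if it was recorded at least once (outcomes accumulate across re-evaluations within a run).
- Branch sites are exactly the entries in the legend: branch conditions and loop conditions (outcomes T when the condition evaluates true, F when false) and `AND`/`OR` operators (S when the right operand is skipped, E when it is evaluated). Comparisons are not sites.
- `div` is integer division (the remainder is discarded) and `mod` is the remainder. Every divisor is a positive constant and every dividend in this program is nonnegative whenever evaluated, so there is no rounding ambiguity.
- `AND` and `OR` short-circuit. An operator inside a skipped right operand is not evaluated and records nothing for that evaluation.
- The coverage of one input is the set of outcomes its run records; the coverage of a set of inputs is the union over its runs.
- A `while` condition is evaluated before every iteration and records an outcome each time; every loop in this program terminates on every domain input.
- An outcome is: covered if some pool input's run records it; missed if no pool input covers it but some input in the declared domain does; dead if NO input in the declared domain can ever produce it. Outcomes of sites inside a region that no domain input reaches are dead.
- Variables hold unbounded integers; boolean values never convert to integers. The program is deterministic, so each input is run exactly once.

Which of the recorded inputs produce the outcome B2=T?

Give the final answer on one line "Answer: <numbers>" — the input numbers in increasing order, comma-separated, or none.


input #1 (y=37): never hits B2=T
input #2 (y=29): never hits B2=T
input #3 (y=46): never hits B2=T
input #4 (y=23): never hits B2=T
input #5 (y=45): never hits B2=T
Answer: none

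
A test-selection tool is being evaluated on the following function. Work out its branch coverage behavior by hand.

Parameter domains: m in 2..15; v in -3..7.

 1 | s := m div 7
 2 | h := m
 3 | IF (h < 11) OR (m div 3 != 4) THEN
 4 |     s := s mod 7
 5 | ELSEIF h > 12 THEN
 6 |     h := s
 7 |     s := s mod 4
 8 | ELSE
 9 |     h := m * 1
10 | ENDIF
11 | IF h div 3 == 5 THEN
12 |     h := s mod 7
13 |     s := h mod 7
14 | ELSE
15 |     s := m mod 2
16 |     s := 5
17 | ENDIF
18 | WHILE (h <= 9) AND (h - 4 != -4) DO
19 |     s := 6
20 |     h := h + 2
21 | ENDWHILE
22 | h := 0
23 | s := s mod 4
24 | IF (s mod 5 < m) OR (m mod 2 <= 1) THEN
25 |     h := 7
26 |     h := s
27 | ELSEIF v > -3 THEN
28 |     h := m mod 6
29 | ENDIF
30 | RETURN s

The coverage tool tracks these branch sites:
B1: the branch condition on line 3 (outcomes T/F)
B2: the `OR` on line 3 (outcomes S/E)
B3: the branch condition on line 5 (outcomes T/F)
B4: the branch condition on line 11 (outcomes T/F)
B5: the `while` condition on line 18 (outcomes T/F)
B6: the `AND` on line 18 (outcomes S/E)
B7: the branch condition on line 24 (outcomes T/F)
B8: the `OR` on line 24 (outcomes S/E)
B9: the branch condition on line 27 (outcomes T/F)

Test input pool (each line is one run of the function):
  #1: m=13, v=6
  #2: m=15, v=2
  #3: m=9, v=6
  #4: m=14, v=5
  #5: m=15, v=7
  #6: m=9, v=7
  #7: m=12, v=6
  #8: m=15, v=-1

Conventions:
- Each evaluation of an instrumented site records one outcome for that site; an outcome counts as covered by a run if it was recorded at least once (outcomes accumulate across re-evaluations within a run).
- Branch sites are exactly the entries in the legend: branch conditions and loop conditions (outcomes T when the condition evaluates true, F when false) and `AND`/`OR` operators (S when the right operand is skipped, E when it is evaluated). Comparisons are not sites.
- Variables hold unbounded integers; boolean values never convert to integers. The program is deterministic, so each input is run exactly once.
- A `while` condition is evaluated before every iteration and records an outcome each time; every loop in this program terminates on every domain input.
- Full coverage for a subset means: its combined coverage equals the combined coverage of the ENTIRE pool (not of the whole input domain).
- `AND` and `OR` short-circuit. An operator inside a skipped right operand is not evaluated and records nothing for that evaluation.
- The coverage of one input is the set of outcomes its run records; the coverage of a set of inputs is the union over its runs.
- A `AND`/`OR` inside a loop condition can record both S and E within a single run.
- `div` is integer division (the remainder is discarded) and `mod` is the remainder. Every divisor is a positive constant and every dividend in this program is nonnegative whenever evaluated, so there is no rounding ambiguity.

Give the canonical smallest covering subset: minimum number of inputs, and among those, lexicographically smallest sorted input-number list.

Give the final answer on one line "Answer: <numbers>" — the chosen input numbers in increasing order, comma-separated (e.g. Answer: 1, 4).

#1 (m=13, v=6) -> B2->E, B1->F, B3->T, B4->F, B6->E, B5->T, B6->E, B5->T, B6->E, B5->T, B6->E, B5->T, B6->E, B5->T, ...; covered: B1=F, B2=E, B3=T, B4=F, B5=T, B5=F, B6=S, B6=E, B7=T, B8=S
#2 (m=15, v=2) -> B2->E, B1->T, B4->T, B6->E, B5->T, B6->E, B5->T, B6->E, B5->T, B6->E, B5->T, B6->S, B5->F, B8->S, ...; covered: B1=T, B2=E, B4=T, B5=T, B5=F, B6=S, B6=E, B7=T, B8=S
#3 (m=9, v=6) -> B2->S, B1->T, B4->F, B6->E, B5->T, B6->S, B5->F, B8->S, B7->T; covered: B1=T, B2=S, B4=F, B5=T, B5=F, B6=S, B6=E, B7=T, B8=S
#4 (m=14, v=5) -> B2->E, B1->F, B3->T, B4->F, B6->E, B5->T, B6->E, B5->T, B6->E, B5->T, B6->E, B5->T, B6->S, B5->F, ...; covered: B1=F, B2=E, B3=T, B4=F, B5=T, B5=F, B6=S, B6=E, B7=T, B8=S
#5 (m=15, v=7) -> B2->E, B1->T, B4->T, B6->E, B5->T, B6->E, B5->T, B6->E, B5->T, B6->E, B5->T, B6->S, B5->F, B8->S, ...; covered: B1=T, B2=E, B4=T, B5=T, B5=F, B6=S, B6=E, B7=T, B8=S
#6 (m=9, v=7) -> B2->S, B1->T, B4->F, B6->E, B5->T, B6->S, B5->F, B8->S, B7->T; covered: B1=T, B2=S, B4=F, B5=T, B5=F, B6=S, B6=E, B7=T, B8=S
#7 (m=12, v=6) -> B2->E, B1->F, B3->F, B4->F, B6->S, B5->F, B8->S, B7->T; covered: B1=F, B2=E, B3=F, B4=F, B5=F, B6=S, B7=T, B8=S
#8 (m=15, v=-1) -> B2->E, B1->T, B4->T, B6->E, B5->T, B6->E, B5->T, B6->E, B5->T, B6->E, B5->T, B6->S, B5->F, B8->S, ...; covered: B1=T, B2=E, B4=T, B5=T, B5=F, B6=S, B6=E, B7=T, B8=S
pool-wide coverage (14 outcomes): B1=T, B1=F, B2=S, B2=E, B3=T, B3=F, B4=T, B4=F, B5=T, B5=F, B6=S, B6=E, B7=T, B8=S
no size-1 subset reaches all 14 outcomes (best union: 10/14)
no size-2 subset reaches all 14 outcomes (best union: 12/14)
no size-3 subset reaches all 14 outcomes (best union: 13/14)
the canonical winner is {1, 2, 3, 7}: size 4, full 14-outcome coverage, earliest index list among size-4 covers

Answer: 1, 2, 3, 7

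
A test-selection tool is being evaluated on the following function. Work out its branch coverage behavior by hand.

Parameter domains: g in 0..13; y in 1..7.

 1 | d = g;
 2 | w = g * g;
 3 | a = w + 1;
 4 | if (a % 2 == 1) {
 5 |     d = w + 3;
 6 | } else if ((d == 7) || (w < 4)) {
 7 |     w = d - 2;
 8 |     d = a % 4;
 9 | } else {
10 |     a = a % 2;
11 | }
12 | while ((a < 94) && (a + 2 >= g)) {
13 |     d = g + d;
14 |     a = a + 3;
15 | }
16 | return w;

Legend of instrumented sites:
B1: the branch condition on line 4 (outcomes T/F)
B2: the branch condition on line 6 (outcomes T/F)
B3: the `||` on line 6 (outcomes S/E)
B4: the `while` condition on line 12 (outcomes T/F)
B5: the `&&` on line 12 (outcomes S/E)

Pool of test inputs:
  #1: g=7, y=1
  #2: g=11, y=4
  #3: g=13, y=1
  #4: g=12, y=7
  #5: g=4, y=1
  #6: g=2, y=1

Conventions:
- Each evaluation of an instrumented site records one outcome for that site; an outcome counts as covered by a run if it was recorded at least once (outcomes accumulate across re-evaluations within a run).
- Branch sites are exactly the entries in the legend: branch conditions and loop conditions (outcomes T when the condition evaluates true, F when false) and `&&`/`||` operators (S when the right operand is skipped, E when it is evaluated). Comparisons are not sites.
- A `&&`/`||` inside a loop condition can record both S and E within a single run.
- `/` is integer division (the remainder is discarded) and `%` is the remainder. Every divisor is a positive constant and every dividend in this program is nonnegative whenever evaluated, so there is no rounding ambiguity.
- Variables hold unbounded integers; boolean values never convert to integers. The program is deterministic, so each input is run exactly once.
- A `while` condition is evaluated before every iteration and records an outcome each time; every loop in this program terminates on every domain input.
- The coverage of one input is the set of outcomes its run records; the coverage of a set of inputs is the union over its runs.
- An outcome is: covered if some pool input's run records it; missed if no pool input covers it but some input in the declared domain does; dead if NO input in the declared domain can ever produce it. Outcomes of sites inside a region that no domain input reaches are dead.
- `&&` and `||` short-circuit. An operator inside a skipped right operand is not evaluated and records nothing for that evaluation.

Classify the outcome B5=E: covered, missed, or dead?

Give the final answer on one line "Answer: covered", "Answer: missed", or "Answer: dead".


B5=E is recorded by pool input(s) 1, 2, 3, 5, 6 -> covered
Answer: covered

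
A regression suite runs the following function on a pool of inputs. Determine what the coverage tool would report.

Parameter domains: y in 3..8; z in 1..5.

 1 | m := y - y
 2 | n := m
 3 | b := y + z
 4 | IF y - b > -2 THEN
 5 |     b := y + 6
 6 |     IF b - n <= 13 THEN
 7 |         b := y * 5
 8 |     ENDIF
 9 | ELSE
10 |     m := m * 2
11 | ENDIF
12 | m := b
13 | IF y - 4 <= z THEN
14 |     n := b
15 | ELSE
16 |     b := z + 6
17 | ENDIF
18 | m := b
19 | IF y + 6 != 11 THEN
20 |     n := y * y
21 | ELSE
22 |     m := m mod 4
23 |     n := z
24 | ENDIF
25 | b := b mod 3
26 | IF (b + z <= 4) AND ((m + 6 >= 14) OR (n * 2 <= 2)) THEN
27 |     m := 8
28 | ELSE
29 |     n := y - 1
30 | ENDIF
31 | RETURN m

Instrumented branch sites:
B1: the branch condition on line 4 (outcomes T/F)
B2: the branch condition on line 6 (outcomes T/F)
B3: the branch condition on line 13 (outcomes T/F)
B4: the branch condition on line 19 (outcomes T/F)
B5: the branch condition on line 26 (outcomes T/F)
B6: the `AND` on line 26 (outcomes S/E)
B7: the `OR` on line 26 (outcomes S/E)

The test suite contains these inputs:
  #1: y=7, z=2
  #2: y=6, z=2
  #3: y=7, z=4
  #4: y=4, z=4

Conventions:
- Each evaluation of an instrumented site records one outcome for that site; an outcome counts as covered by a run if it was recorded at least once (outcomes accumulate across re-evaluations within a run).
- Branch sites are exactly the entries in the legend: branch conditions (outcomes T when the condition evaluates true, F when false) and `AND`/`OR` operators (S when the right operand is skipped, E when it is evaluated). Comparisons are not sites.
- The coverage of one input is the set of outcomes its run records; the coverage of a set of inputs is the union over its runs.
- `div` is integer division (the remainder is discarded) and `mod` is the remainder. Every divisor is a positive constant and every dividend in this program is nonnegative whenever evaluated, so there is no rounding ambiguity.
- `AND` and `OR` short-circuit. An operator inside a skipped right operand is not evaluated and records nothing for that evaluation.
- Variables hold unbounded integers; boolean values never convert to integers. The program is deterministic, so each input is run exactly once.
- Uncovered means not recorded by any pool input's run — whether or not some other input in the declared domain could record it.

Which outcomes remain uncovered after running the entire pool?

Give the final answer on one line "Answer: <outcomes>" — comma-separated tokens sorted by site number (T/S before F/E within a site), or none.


input #1, y=7, z=2: outcomes B1=F, B3=F, B4=T, B5=T, B6=E, B7=S
input #2, y=6, z=2: outcomes B1=F, B3=T, B4=T, B5=T, B6=E, B7=S
input #3, y=7, z=4: outcomes B1=F, B3=T, B4=T, B5=F, B6=S
input #4, y=4, z=4: outcomes B1=F, B3=T, B4=T, B5=F, B6=S
union over the pool: B1=F, B3=T, B3=F, B4=T, B5=T, B5=F, B6=S, B6=E, B7=S
uncovered (5 of 14): B1=T, B2=T, B2=F, B4=F, B7=E
Answer: B1=T, B2=T, B2=F, B4=F, B7=E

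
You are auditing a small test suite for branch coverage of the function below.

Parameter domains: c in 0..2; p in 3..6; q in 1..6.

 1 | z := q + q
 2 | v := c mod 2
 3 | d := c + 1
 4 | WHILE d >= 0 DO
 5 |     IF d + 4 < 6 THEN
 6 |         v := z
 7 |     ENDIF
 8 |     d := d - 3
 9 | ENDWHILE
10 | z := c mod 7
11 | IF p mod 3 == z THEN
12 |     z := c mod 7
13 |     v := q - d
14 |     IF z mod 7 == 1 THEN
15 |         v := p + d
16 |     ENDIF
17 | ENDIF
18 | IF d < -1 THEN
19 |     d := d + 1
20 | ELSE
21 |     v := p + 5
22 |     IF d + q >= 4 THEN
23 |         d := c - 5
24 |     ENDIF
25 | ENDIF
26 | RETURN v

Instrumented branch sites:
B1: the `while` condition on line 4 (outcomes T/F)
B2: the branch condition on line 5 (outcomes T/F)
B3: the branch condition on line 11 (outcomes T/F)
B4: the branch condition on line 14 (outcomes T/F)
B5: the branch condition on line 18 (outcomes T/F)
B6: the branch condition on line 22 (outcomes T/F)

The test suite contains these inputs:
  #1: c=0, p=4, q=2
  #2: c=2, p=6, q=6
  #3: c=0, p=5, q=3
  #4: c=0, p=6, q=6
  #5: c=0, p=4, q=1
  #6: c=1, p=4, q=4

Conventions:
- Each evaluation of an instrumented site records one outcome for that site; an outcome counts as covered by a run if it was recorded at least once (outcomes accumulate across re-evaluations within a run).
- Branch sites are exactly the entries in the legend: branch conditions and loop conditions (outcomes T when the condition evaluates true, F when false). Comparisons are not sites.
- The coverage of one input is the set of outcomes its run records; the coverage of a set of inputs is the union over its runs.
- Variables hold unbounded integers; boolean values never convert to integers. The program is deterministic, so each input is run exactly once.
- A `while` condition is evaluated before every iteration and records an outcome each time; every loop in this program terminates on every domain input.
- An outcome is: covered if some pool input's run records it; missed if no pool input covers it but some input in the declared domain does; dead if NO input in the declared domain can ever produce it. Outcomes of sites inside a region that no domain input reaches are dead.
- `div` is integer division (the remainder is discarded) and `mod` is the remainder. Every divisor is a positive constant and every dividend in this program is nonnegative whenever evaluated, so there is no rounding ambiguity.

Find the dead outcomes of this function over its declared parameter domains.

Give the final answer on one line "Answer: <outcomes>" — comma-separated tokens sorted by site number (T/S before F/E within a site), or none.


sweeping the full domain (72 inputs) for each outcome:
  reachable outcomes have witnesses, e.g. B1=T (e.g. c=0, p=3, q=1), B1=F (e.g. c=0, p=3, q=1), B2=T (e.g. c=0, p=3, q=1), B2=F (e.g. c=1, p=3, q=1)
Answer: none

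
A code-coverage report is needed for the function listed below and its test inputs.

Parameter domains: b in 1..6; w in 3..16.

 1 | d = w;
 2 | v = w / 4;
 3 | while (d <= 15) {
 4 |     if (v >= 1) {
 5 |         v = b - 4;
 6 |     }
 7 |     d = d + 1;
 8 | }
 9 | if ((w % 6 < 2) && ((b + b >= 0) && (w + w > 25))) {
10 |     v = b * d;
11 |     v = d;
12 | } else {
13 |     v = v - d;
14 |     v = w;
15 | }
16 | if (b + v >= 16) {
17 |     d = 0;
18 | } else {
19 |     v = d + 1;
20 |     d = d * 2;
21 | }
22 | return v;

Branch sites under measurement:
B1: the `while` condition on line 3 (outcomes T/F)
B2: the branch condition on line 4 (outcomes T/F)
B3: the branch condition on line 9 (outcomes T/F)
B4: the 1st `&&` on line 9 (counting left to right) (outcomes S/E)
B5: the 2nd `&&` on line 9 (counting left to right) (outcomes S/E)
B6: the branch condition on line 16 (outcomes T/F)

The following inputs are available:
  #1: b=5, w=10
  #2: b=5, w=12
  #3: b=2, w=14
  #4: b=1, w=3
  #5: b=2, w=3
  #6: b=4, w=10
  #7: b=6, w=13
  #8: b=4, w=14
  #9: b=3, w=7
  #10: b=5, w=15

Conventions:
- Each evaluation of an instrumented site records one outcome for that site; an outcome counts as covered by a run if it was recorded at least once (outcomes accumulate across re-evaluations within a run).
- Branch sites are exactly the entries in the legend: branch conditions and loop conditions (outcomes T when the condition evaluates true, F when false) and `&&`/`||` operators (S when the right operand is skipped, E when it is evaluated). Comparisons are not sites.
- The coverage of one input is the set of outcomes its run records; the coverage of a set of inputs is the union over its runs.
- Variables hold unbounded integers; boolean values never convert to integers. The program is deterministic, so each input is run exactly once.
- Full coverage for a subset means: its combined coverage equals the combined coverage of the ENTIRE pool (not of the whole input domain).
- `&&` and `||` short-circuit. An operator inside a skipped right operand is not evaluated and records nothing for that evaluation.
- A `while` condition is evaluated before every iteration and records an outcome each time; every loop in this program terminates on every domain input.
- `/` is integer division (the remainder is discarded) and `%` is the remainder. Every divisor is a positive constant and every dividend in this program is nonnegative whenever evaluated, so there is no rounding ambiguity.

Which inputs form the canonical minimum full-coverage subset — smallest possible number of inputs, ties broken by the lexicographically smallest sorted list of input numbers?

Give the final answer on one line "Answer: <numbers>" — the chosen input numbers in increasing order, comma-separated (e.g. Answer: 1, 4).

input #1 (b=5, w=10): events B1->T, B2->T, B1->T, B2->T, B1->T, B2->T, B1->T, B2->T, B1->T, B2->T, B1->T, B2->T, B1->F, B4->S, ...; covers B1=T, B1=F, B2=T, B3=F, B4=S, B6=F
input #2 (b=5, w=12): events B1->T, B2->T, B1->T, B2->T, B1->T, B2->T, B1->T, B2->T, B1->F, B4->E, B5->E, B3->F, B6->T; covers B1=T, B1=F, B2=T, B3=F, B4=E, B5=E, B6=T
input #3 (b=2, w=14): events B1->T, B2->T, B1->T, B2->F, B1->F, B4->S, B3->F, B6->T; covers B1=T, B1=F, B2=T, B2=F, B3=F, B4=S, B6=T
input #4 (b=1, w=3): events B1->T, B2->F, B1->T, B2->F, B1->T, B2->F, B1->T, B2->F, B1->T, B2->F, B1->T, B2->F, B1->T, B2->F, ...; covers B1=T, B1=F, B2=F, B3=F, B4=S, B6=F
input #5 (b=2, w=3): events B1->T, B2->F, B1->T, B2->F, B1->T, B2->F, B1->T, B2->F, B1->T, B2->F, B1->T, B2->F, B1->T, B2->F, ...; covers B1=T, B1=F, B2=F, B3=F, B4=S, B6=F
input #6 (b=4, w=10): events B1->T, B2->T, B1->T, B2->F, B1->T, B2->F, B1->T, B2->F, B1->T, B2->F, B1->T, B2->F, B1->F, B4->S, ...; covers B1=T, B1=F, B2=T, B2=F, B3=F, B4=S, B6=F
input #7 (b=6, w=13): events B1->T, B2->T, B1->T, B2->T, B1->T, B2->T, B1->F, B4->E, B5->E, B3->T, B6->T; covers B1=T, B1=F, B2=T, B3=T, B4=E, B5=E, B6=T
input #8 (b=4, w=14): events B1->T, B2->T, B1->T, B2->F, B1->F, B4->S, B3->F, B6->T; covers B1=T, B1=F, B2=T, B2=F, B3=F, B4=S, B6=T
input #9 (b=3, w=7): events B1->T, B2->T, B1->T, B2->F, B1->T, B2->F, B1->T, B2->F, B1->T, B2->F, B1->T, B2->F, B1->T, B2->F, ...; covers B1=T, B1=F, B2=T, B2=F, B3=F, B4=E, B5=E, B6=F
input #10 (b=5, w=15): events B1->T, B2->T, B1->F, B4->S, B3->F, B6->T; covers B1=T, B1=F, B2=T, B3=F, B4=S, B6=T
pool-wide coverage (11 outcomes): B1=T, B1=F, B2=T, B2=F, B3=T, B3=F, B4=S, B4=E, B5=E, B6=T, B6=F
checked all size-1 subsets: none covers 11 outcomes (max 8/11)
size 2: inputs {4, 7} cover all 11 outcomes, and no lexicographically smaller subset of this size does

Answer: 4, 7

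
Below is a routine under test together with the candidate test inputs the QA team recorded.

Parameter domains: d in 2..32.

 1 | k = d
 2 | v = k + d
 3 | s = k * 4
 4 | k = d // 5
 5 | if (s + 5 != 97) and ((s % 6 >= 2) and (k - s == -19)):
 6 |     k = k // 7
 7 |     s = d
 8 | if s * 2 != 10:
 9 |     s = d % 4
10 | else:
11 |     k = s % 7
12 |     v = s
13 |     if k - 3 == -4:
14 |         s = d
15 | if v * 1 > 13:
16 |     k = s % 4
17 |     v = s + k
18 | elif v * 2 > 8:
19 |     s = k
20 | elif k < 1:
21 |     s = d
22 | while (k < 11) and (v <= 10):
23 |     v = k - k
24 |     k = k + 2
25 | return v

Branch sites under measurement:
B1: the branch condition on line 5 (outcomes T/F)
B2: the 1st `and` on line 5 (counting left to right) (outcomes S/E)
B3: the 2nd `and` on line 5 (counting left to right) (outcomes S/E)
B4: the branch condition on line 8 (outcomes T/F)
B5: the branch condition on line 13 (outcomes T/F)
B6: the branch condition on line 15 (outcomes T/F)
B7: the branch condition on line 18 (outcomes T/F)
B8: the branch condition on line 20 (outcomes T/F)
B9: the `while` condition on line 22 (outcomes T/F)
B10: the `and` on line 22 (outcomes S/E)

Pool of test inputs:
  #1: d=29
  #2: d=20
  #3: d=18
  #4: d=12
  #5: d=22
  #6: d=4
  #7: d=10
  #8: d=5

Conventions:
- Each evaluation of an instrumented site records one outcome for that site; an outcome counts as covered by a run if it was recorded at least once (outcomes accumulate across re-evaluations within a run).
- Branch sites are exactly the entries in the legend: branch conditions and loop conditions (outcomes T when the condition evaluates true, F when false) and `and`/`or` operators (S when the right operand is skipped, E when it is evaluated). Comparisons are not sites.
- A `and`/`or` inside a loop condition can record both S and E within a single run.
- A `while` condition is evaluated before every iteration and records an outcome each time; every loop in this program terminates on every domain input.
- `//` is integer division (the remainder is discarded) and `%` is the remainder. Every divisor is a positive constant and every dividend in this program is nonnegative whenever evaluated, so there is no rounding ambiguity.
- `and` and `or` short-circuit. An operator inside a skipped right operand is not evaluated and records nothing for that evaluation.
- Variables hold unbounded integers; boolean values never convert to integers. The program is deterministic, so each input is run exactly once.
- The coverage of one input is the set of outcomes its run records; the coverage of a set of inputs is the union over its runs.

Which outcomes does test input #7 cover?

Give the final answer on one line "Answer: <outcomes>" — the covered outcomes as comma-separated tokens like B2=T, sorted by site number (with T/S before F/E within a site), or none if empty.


Simulating input #7 (d=10) step by step:
  B2->E, B3->E, B1->F, B4->T, B6->T, B10->E, B9->T, B10->E, B9->T, B10->E
  B9->T, B10->E, B9->T, B10->E, B9->T, B10->S, B9->F
collecting distinct outcomes: B1=F, B2=E, B3=E, B4=T, B6=T, B9=T, B9=F, B10=S, B10=E
Answer: B1=F, B2=E, B3=E, B4=T, B6=T, B9=T, B9=F, B10=S, B10=E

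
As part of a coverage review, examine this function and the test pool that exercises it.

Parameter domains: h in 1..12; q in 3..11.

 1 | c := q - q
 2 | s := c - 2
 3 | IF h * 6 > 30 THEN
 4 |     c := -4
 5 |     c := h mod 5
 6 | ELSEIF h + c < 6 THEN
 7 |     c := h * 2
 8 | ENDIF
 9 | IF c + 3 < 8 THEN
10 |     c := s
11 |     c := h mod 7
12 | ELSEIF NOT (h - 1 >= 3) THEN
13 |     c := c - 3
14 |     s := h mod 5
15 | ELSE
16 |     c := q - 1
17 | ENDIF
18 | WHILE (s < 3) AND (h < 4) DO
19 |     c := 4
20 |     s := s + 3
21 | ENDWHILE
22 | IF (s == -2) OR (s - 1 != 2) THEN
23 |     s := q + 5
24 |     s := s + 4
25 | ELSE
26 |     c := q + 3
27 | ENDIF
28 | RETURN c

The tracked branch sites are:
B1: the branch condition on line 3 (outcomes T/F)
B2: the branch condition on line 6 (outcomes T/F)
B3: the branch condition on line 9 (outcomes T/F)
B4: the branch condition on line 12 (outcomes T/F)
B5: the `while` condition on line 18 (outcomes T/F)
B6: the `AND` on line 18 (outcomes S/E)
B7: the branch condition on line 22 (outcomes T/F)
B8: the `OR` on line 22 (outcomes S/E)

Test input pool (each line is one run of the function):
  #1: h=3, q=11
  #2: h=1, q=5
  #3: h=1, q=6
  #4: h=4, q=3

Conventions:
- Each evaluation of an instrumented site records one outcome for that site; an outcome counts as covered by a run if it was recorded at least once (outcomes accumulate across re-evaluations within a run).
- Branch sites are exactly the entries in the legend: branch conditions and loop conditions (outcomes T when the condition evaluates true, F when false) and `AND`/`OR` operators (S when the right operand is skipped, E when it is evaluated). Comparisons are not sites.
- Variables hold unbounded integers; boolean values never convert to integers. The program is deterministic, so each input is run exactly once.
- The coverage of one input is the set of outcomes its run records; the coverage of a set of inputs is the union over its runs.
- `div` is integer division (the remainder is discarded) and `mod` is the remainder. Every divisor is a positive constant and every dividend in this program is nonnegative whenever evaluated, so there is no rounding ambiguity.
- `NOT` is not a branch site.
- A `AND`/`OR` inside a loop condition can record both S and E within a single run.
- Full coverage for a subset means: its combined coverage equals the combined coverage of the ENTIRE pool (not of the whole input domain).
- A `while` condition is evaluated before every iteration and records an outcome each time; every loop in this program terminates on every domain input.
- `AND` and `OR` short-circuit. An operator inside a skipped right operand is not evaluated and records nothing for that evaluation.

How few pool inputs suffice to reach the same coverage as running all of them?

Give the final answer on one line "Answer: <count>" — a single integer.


run #1 (h=3, q=11) runs B1->F, B2->T, B3->F, B4->T, B6->S, B5->F, B8->E, B7->F; records B1=F, B2=T, B3=F, B4=T, B5=F, B6=S, B7=F, B8=E
run #2 (h=1, q=5) runs B1->F, B2->T, B3->T, B6->E, B5->T, B6->E, B5->T, B6->S, B5->F, B8->E, B7->T; records B1=F, B2=T, B3=T, B5=T, B5=F, B6=S, B6=E, B7=T, B8=E
run #3 (h=1, q=6) runs B1->F, B2->T, B3->T, B6->E, B5->T, B6->E, B5->T, B6->S, B5->F, B8->E, B7->T; records B1=F, B2=T, B3=T, B5=T, B5=F, B6=S, B6=E, B7=T, B8=E
run #4 (h=4, q=3) runs B1->F, B2->T, B3->F, B4->F, B6->E, B5->F, B8->S, B7->T; records B1=F, B2=T, B3=F, B4=F, B5=F, B6=E, B7=T, B8=S
pool-wide coverage (14 outcomes): B1=F, B2=T, B3=T, B3=F, B4=T, B4=F, B5=T, B5=F, B6=S, B6=E, B7=T, B7=F, B8=S, B8=E
no size-1 subset reaches all 14 outcomes (best union: 9/14)
no size-2 subset reaches all 14 outcomes (best union: 12/14)
size 3: inputs {1, 2, 4} cover all 14 outcomes, and no lexicographically smaller subset of this size does
Answer: 3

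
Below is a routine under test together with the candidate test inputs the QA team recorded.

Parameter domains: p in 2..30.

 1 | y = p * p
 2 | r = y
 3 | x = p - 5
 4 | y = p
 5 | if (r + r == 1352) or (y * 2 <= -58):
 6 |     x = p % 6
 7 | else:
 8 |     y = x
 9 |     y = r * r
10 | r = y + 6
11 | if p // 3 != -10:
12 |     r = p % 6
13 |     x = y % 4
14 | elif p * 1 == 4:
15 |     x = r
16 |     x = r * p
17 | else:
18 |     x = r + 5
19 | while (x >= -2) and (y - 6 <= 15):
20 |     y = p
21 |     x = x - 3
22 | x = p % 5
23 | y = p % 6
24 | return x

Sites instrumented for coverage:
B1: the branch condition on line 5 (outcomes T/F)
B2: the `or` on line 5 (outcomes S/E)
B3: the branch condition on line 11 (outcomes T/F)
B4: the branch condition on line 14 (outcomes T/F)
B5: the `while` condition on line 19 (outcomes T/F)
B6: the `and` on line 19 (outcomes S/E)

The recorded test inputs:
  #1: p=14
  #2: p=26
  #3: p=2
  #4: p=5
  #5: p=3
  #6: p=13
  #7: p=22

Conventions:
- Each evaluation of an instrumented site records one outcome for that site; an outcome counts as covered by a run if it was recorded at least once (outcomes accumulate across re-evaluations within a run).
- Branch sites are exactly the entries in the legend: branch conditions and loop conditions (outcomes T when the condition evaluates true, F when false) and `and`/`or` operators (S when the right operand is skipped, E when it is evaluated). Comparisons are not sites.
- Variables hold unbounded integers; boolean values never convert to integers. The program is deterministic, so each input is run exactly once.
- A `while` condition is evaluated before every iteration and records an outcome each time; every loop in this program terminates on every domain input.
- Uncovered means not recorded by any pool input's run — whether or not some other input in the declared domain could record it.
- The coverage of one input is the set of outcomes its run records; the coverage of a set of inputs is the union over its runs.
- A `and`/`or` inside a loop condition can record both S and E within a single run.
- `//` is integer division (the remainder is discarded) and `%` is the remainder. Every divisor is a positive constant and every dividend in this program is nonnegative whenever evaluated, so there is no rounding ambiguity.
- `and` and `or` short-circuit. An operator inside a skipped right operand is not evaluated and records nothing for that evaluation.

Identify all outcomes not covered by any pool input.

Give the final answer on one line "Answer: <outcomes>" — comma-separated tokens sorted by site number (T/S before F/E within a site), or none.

test 1 (p=14) fires B2->E, B1->F, B3->T, B6->E, B5->F; hits B1=F, B2=E, B3=T, B5=F, B6=E
test 2 (p=26) fires B2->S, B1->T, B3->T, B6->E, B5->F; hits B1=T, B2=S, B3=T, B5=F, B6=E
test 3 (p=2) fires B2->E, B1->F, B3->T, B6->E, B5->T, B6->S, B5->F; hits B1=F, B2=E, B3=T, B5=T, B5=F, B6=S, B6=E
test 4 (p=5) fires B2->E, B1->F, B3->T, B6->E, B5->F; hits B1=F, B2=E, B3=T, B5=F, B6=E
test 5 (p=3) fires B2->E, B1->F, B3->T, B6->E, B5->F; hits B1=F, B2=E, B3=T, B5=F, B6=E
test 6 (p=13) fires B2->E, B1->F, B3->T, B6->E, B5->F; hits B1=F, B2=E, B3=T, B5=F, B6=E
test 7 (p=22) fires B2->E, B1->F, B3->T, B6->E, B5->F; hits B1=F, B2=E, B3=T, B5=F, B6=E
union over the pool: B1=T, B1=F, B2=S, B2=E, B3=T, B5=T, B5=F, B6=S, B6=E
uncovered (3 of 12): B3=F, B4=T, B4=F

Answer: B3=F, B4=T, B4=F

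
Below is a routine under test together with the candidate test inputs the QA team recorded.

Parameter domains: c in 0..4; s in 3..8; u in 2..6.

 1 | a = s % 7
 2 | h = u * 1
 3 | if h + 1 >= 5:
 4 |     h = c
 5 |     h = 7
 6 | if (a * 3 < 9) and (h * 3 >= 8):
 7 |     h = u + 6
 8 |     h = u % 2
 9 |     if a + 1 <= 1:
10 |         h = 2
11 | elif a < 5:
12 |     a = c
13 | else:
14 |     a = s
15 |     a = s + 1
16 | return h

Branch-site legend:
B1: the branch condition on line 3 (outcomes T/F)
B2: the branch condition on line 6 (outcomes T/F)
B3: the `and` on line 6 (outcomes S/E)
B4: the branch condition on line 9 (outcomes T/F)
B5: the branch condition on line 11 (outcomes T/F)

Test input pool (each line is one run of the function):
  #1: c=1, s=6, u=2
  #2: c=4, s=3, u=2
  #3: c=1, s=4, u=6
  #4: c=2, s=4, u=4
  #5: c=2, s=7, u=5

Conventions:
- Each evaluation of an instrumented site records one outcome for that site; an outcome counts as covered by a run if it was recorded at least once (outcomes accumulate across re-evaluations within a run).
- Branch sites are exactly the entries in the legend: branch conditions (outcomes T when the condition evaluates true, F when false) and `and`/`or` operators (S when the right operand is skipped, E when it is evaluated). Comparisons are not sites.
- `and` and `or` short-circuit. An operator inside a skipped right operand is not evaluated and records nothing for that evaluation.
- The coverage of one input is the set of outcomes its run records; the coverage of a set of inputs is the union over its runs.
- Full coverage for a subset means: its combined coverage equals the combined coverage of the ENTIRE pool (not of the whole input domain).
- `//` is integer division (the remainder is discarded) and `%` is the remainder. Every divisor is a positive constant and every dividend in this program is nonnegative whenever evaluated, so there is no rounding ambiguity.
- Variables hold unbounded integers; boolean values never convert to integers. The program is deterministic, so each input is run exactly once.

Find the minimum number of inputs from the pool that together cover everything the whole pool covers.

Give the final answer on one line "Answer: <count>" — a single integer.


input #1 (c=1, s=6, u=2): covers B1=F, B2=F, B3=S, B5=F
input #2 (c=4, s=3, u=2): covers B1=F, B2=F, B3=S, B5=T
input #3 (c=1, s=4, u=6): covers B1=T, B2=F, B3=S, B5=T
input #4 (c=2, s=4, u=4): covers B1=T, B2=F, B3=S, B5=T
input #5 (c=2, s=7, u=5): covers B1=T, B2=T, B3=E, B4=T
together the pool reaches 9 outcomes: B1=T, B1=F, B2=T, B2=F, B3=S, B3=E, B4=T, B5=T, B5=F
checked all size-1 subsets: none covers 9 outcomes (max 4/9)
checked all size-2 subsets: none covers 9 outcomes (max 8/9)
size 3: inputs {1, 2, 5} cover all 9 outcomes, and no lexicographically smaller subset of this size does
Answer: 3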